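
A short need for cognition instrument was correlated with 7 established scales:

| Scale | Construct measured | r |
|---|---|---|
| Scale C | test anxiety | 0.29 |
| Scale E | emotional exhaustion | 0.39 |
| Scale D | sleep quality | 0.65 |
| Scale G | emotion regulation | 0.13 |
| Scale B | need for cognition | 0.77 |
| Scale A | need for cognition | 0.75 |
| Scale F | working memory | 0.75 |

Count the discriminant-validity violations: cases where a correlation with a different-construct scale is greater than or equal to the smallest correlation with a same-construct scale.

1

Convergent (same construct = need for cognition): Scale B, Scale A.
Smallest convergent = 0.75. Discriminant values: 0.29, 0.39, 0.65, 0.13, 0.75; count ≥ 0.75 → 1.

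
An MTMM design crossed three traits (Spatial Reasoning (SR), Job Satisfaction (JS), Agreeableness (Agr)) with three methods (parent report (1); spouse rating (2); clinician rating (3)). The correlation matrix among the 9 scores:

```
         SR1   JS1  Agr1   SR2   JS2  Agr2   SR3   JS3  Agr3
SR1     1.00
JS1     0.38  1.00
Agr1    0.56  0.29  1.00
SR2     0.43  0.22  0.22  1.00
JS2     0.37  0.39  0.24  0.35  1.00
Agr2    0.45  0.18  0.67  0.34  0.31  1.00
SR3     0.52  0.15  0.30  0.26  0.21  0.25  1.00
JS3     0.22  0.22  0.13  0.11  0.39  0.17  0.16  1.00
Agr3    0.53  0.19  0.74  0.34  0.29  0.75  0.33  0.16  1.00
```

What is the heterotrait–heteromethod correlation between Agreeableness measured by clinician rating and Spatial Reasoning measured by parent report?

0.53

Different traits and methods: r(Agr3, SR1) = 0.53.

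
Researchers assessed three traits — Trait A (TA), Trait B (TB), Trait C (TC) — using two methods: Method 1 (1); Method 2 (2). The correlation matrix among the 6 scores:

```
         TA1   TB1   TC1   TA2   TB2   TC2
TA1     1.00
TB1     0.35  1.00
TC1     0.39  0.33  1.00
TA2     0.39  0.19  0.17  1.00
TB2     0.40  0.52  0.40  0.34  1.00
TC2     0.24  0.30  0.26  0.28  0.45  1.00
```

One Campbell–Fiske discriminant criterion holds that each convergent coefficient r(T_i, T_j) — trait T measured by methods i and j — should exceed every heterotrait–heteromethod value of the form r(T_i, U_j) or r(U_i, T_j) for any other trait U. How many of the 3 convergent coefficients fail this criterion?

2

Each convergent coefficient versus the relevant comparison correlations:
TA (methods 1·2): 0.39 vs {0.40, 0.19, 0.24, 0.17} → fail.
TB (methods 1·2): 0.52 vs {0.19, 0.40, 0.30, 0.40} → pass.
TC (methods 1·2): 0.26 vs {0.17, 0.24, 0.40, 0.30} → fail.
2 of 3 fail.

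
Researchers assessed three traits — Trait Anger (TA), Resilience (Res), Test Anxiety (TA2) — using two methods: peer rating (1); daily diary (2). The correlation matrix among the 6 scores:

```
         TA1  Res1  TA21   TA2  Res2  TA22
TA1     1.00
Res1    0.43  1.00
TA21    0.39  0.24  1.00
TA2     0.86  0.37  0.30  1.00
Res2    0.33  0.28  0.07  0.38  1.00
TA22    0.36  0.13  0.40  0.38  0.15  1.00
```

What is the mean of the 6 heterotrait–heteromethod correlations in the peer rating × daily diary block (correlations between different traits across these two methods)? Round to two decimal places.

HTHM values (method 1 × method 2): 0.33, 0.36, 0.37, 0.13, 0.30, 0.07; mean = 1.56/6 = 0.26.

0.26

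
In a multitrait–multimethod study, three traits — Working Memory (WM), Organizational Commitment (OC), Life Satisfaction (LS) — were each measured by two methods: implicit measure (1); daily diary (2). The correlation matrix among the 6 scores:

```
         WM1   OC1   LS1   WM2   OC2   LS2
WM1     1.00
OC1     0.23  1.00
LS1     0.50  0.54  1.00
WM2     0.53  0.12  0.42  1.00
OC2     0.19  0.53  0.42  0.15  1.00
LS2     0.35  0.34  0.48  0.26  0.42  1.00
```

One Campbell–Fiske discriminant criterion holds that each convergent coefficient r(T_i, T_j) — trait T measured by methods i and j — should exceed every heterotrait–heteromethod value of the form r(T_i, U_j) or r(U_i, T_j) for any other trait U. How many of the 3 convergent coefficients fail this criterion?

0

Checking each validity diagonal entry against its comparison values:
WM (methods 1·2): 0.53 vs {0.19, 0.12, 0.35, 0.42} → pass.
OC (methods 1·2): 0.53 vs {0.12, 0.19, 0.34, 0.42} → pass.
LS (methods 1·2): 0.48 vs {0.42, 0.35, 0.42, 0.34} → pass.
0 of 3 fail.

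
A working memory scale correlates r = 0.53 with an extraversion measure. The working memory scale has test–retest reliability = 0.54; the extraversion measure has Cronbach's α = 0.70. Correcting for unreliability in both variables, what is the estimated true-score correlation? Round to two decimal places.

r_true = r_obs / √(r_xx · r_yy) = 0.53 / √(0.54 × 0.70) = 0.53 / √0.3780 = 0.53 / 0.6148 ≈ 0.86.

0.86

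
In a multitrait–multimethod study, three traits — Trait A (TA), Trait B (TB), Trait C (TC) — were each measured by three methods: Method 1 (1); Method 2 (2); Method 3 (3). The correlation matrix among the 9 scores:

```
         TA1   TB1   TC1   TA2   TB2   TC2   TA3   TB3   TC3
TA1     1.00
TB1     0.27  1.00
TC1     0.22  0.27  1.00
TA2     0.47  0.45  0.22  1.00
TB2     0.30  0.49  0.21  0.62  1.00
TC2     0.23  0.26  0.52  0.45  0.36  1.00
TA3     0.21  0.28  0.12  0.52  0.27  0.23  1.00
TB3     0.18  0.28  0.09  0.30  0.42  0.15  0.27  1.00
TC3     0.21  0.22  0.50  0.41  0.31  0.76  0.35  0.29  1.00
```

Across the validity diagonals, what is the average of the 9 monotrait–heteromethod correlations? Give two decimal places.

0.46

Convergent values: 0.47, 0.21, 0.52, 0.49, 0.28, 0.42, 0.52, 0.50, 0.76; mean = 4.17/9 = 0.46.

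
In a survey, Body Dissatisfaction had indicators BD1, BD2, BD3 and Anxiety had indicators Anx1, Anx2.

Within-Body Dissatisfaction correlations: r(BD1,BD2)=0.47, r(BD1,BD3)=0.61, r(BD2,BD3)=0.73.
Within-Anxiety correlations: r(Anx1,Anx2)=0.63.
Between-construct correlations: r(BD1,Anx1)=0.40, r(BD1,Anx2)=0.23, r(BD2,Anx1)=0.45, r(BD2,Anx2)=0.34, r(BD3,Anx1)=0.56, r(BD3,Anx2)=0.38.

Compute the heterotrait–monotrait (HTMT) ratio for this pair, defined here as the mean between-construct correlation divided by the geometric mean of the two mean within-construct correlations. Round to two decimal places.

Between-construct mean = 2.36/6 = 0.3933.
Mean within-BD = 1.81/3 = 0.6033; mean within-Anx = 0.63/1 = 0.6300.
Geometric mean = √(0.6033 × 0.6300) = 0.6165.
HTMT = 0.3933 / 0.6165 = 0.64.

0.64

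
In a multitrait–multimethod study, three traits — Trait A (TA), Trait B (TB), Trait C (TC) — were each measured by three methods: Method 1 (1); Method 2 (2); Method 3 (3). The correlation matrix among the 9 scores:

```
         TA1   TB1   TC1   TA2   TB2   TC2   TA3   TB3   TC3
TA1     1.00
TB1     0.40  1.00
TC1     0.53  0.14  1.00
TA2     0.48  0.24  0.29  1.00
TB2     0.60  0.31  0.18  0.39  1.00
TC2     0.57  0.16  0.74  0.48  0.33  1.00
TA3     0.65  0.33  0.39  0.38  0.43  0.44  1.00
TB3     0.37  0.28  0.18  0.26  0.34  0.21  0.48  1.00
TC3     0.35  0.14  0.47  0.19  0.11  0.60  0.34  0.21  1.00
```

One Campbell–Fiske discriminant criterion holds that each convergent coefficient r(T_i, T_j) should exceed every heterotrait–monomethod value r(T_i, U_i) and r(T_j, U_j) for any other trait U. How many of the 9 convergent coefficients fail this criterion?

Checking each validity diagonal entry against its comparison values:
TA (methods 1·2): 0.48 vs {0.40, 0.39, 0.53, 0.48} → fail.
TA (methods 1·3): 0.65 vs {0.40, 0.48, 0.53, 0.34} → pass.
TA (methods 2·3): 0.38 vs {0.39, 0.48, 0.48, 0.34} → fail.
TB (methods 1·2): 0.31 vs {0.40, 0.39, 0.14, 0.33} → fail.
TB (methods 1·3): 0.28 vs {0.40, 0.48, 0.14, 0.21} → fail.
TB (methods 2·3): 0.34 vs {0.39, 0.48, 0.33, 0.21} → fail.
TC (methods 1·2): 0.74 vs {0.53, 0.48, 0.14, 0.33} → pass.
TC (methods 1·3): 0.47 vs {0.53, 0.34, 0.14, 0.21} → fail.
TC (methods 2·3): 0.60 vs {0.48, 0.34, 0.33, 0.21} → pass.
6 of 9 fail.

6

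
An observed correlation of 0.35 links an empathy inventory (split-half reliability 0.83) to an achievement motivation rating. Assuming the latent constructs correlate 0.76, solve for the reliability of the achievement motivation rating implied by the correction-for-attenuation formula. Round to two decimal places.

0.26

r_true = r_obs / √(r_xx · r_yy) ⇒ 0.76 = 0.35 / √(0.83 · r_yy).
√(0.83 · r_yy) = 0.35 / 0.76 = 0.4605; 0.83 · r_yy = 0.2121; r_yy = 0.2121 / 0.83 ≈ 0.26.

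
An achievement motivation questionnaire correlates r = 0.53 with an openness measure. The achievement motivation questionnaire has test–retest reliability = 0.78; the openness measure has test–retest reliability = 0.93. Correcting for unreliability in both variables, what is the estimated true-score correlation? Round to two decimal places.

r_true = r_obs / √(r_xx · r_yy) = 0.53 / √(0.78 × 0.93) = 0.53 / √0.7254 = 0.53 / 0.8517 ≈ 0.62.

0.62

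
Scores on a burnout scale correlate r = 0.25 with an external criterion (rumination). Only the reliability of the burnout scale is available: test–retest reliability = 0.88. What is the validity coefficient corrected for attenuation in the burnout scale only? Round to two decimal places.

Single correction: r_c = r_obs / √r_xx = 0.25 / √0.88 = 0.25 / 0.9381 ≈ 0.27.

0.27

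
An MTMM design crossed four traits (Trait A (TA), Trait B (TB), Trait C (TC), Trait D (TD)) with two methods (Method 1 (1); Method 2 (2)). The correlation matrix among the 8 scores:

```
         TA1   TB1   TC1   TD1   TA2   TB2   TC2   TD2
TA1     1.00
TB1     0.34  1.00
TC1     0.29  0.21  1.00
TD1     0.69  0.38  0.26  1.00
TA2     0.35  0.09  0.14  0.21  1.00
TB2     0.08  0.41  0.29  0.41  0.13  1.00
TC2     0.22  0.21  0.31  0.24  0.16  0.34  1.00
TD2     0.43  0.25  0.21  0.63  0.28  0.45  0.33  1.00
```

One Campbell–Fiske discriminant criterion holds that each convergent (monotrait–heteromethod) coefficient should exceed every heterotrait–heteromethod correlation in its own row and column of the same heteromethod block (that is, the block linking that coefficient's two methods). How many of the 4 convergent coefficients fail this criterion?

2

Convergent coefficients and their comparison sets:
TA (methods 1·2): 0.35 vs {0.08, 0.09, 0.22, 0.14, 0.43, 0.21} → fail.
TB (methods 1·2): 0.41 vs {0.09, 0.08, 0.21, 0.29, 0.25, 0.41} → fail.
TC (methods 1·2): 0.31 vs {0.14, 0.22, 0.29, 0.21, 0.21, 0.24} → pass.
TD (methods 1·2): 0.63 vs {0.21, 0.43, 0.41, 0.25, 0.24, 0.21} → pass.
2 of 4 fail.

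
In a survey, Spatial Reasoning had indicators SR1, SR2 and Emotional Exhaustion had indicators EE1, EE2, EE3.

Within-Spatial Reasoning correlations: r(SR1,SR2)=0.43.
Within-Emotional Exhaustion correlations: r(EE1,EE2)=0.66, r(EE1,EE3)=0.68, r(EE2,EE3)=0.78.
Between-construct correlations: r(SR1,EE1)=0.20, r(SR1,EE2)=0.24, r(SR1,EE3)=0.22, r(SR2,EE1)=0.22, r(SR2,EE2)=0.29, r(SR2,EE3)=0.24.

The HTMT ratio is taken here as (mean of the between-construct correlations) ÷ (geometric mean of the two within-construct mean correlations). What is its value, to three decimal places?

0.426

Mean between = 1.41/6 = 0.2350.
Mean within-SR = 0.43/1 = 0.4300; mean within-EE = 2.12/3 = 0.7067.
Geometric mean = √(0.4300 × 0.7067) = 0.5513.
HTMT = 0.2350 / 0.5513 = 0.426.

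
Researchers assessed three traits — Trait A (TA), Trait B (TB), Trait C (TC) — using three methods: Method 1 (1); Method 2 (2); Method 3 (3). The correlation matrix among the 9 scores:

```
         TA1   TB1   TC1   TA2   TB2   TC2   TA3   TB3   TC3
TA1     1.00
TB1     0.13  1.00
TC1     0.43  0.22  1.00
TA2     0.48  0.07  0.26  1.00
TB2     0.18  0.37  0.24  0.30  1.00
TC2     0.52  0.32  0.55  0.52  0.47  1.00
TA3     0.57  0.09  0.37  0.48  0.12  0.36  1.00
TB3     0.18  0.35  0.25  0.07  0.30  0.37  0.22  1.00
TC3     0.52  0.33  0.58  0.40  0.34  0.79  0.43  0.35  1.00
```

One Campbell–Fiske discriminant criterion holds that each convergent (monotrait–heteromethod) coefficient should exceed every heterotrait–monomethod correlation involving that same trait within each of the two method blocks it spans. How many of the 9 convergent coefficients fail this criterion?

Checking each validity diagonal entry against its comparison values:
TA (methods 1·2): 0.48 vs {0.13, 0.30, 0.43, 0.52} → fail.
TA (methods 1·3): 0.57 vs {0.13, 0.22, 0.43, 0.43} → pass.
TA (methods 2·3): 0.48 vs {0.30, 0.22, 0.52, 0.43} → fail.
TB (methods 1·2): 0.37 vs {0.13, 0.30, 0.22, 0.47} → fail.
TB (methods 1·3): 0.35 vs {0.13, 0.22, 0.22, 0.35} → fail.
TB (methods 2·3): 0.30 vs {0.30, 0.22, 0.47, 0.35} → fail.
TC (methods 1·2): 0.55 vs {0.43, 0.52, 0.22, 0.47} → pass.
TC (methods 1·3): 0.58 vs {0.43, 0.43, 0.22, 0.35} → pass.
TC (methods 2·3): 0.79 vs {0.52, 0.43, 0.47, 0.35} → pass.
5 of 9 fail.

5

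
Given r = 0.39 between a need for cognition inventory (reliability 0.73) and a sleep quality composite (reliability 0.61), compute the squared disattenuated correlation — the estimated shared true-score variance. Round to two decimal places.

Disattenuated r = 0.39 / √(0.73 × 0.61) = 0.39 / 0.6673 = 0.5844.
Shared true-score variance = 0.5844² = 0.3415 ≈ 0.34.

0.34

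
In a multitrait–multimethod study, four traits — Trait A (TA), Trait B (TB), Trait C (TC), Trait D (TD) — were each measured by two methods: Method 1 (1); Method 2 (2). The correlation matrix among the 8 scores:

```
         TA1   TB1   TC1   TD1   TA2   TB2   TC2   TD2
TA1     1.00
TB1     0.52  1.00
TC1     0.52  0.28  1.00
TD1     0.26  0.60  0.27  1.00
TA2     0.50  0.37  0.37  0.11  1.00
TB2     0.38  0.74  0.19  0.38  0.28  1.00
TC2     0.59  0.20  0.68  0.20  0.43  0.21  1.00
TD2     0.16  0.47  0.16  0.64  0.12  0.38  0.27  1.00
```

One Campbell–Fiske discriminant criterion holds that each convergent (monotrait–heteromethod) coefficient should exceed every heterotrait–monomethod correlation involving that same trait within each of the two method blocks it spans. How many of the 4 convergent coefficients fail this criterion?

Convergent coefficients and their comparison sets:
TA (methods 1·2): 0.50 vs {0.52, 0.28, 0.52, 0.43, 0.26, 0.12} → fail.
TB (methods 1·2): 0.74 vs {0.52, 0.28, 0.28, 0.21, 0.60, 0.38} → pass.
TC (methods 1·2): 0.68 vs {0.52, 0.43, 0.28, 0.21, 0.27, 0.27} → pass.
TD (methods 1·2): 0.64 vs {0.26, 0.12, 0.60, 0.38, 0.27, 0.27} → pass.
1 of 4 fail.

1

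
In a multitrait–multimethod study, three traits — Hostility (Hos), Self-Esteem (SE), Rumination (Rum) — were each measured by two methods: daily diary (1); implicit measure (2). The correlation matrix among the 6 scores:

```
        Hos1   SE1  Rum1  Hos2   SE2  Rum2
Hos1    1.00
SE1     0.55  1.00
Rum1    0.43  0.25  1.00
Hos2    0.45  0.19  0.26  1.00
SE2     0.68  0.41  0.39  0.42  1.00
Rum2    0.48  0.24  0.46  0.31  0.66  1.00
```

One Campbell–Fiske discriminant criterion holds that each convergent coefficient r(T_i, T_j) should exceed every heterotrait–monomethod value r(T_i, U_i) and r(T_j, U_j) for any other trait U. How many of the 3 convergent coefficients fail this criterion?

Each convergent coefficient versus the relevant comparison correlations:
Hos (methods 1·2): 0.45 vs {0.55, 0.42, 0.43, 0.31} → fail.
SE (methods 1·2): 0.41 vs {0.55, 0.42, 0.25, 0.66} → fail.
Rum (methods 1·2): 0.46 vs {0.43, 0.31, 0.25, 0.66} → fail.
3 of 3 fail.

3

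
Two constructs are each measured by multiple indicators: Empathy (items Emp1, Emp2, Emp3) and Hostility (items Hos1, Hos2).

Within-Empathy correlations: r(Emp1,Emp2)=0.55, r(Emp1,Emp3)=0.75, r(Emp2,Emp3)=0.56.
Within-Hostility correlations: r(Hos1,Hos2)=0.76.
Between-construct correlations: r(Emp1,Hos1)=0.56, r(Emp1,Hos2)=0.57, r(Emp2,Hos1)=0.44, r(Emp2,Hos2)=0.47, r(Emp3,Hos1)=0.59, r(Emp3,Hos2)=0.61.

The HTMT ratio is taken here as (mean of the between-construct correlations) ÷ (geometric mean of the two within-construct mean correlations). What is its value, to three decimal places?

0.787

Mean heterotrait r = 3.24/6 = 0.5400.
Mean within-Emp = 1.86/3 = 0.6200; mean within-Hos = 0.76/1 = 0.7600.
Geometric mean = √(0.6200 × 0.7600) = 0.6864.
HTMT = 0.5400 / 0.6864 = 0.787.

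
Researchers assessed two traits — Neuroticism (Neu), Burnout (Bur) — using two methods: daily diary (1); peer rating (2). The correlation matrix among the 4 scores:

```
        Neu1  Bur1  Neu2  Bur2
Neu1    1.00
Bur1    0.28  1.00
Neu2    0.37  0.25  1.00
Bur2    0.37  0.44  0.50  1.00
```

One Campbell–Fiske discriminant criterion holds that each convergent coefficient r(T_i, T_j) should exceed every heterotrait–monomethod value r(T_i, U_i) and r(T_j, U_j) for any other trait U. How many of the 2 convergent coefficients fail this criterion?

2

Each convergent coefficient versus the relevant comparison correlations:
Neu (methods 1·2): 0.37 vs {0.28, 0.50} → fail.
Bur (methods 1·2): 0.44 vs {0.28, 0.50} → fail.
2 of 2 fail.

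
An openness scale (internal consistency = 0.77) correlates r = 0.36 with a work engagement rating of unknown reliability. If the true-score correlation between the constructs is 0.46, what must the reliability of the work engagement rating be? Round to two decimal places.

r_true = r_obs / √(r_xx · r_yy) ⇒ 0.46 = 0.36 / √(0.77 · r_yy).
√(0.77 · r_yy) = 0.36 / 0.46 = 0.7826; 0.77 · r_yy = 0.6125; r_yy = 0.6125 / 0.77 ≈ 0.80.

0.80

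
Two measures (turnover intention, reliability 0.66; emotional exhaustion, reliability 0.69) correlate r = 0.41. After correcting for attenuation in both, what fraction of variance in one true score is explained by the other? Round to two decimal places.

Disattenuated r = 0.41 / √(0.66 × 0.69) = 0.41 / 0.6748 = 0.6076.
Shared true-score variance = 0.6076² = 0.3692 ≈ 0.37.

0.37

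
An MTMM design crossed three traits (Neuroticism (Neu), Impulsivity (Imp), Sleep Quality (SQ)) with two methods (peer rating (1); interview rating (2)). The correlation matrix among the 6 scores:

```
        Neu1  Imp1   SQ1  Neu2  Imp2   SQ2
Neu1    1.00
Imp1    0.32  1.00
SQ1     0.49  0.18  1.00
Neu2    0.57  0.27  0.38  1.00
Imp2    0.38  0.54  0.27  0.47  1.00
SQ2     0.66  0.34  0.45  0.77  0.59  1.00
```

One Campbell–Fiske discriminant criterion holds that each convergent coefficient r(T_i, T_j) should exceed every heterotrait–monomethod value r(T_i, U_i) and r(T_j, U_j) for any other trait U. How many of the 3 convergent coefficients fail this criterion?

3

Each convergent coefficient versus the relevant comparison correlations:
Neu (methods 1·2): 0.57 vs {0.32, 0.47, 0.49, 0.77} → fail.
Imp (methods 1·2): 0.54 vs {0.32, 0.47, 0.18, 0.59} → fail.
SQ (methods 1·2): 0.45 vs {0.49, 0.77, 0.18, 0.59} → fail.
3 of 3 fail.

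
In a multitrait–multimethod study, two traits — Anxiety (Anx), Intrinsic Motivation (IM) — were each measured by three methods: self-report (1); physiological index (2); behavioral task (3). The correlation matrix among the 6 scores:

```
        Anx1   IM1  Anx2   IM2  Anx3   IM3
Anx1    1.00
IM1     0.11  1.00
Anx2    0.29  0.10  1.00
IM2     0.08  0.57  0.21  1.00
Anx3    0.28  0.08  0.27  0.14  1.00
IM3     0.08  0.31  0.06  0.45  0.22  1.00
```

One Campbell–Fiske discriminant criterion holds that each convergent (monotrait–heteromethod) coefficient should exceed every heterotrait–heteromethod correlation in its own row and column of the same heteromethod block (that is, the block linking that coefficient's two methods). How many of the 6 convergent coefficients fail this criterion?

0

Convergent coefficients and their comparison sets:
Anx (methods 1·2): 0.29 vs {0.08, 0.10} → pass.
Anx (methods 1·3): 0.28 vs {0.08, 0.08} → pass.
Anx (methods 2·3): 0.27 vs {0.06, 0.14} → pass.
IM (methods 1·2): 0.57 vs {0.10, 0.08} → pass.
IM (methods 1·3): 0.31 vs {0.08, 0.08} → pass.
IM (methods 2·3): 0.45 vs {0.14, 0.06} → pass.
0 of 6 fail.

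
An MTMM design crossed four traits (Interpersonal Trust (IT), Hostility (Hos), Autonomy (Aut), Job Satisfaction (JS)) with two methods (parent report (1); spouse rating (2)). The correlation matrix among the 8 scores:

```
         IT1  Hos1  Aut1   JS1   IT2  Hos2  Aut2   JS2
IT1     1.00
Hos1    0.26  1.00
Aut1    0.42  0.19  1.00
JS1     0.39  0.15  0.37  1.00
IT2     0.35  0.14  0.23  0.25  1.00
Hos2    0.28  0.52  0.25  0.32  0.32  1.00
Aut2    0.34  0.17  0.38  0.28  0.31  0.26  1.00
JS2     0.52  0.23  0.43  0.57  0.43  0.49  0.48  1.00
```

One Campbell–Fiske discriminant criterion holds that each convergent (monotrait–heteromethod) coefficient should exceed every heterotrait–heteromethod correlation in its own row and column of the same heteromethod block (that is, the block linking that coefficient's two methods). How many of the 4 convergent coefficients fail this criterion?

2

Convergent coefficients and their comparison sets:
IT (methods 1·2): 0.35 vs {0.28, 0.14, 0.34, 0.23, 0.52, 0.25} → fail.
Hos (methods 1·2): 0.52 vs {0.14, 0.28, 0.17, 0.25, 0.23, 0.32} → pass.
Aut (methods 1·2): 0.38 vs {0.23, 0.34, 0.25, 0.17, 0.43, 0.28} → fail.
JS (methods 1·2): 0.57 vs {0.25, 0.52, 0.32, 0.23, 0.28, 0.43} → pass.
2 of 4 fail.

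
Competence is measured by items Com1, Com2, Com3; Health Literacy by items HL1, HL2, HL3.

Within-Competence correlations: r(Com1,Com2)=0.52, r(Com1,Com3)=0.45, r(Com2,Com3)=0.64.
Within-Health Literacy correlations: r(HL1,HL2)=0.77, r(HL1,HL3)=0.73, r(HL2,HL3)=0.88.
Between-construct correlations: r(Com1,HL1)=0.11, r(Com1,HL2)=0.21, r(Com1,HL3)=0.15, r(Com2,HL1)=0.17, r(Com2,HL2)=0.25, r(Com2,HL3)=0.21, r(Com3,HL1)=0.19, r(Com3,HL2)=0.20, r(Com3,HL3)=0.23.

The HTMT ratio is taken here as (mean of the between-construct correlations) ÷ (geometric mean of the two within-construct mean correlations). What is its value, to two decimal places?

0.29

Mean heterotrait r = 1.72/9 = 0.1911.
Mean within-Com = 1.61/3 = 0.5367; mean within-HL = 2.38/3 = 0.7933.
Geometric mean = √(0.5367 × 0.7933) = 0.6525.
HTMT = 0.1911 / 0.6525 = 0.29.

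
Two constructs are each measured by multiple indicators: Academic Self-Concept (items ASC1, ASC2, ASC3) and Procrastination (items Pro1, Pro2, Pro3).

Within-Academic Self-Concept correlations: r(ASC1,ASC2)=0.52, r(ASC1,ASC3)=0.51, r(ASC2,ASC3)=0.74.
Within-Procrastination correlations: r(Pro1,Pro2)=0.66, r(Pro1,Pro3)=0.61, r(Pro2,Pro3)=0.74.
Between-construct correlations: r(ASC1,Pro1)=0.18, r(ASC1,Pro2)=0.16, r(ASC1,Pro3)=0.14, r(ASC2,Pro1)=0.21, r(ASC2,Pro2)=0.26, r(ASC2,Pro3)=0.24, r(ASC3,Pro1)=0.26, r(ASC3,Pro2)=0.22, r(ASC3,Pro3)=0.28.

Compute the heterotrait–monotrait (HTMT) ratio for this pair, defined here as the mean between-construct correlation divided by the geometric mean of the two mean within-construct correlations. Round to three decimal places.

Mean between = 1.95/9 = 0.2167.
Mean within-ASC = 1.77/3 = 0.5900; mean within-Pro = 2.01/3 = 0.6700.
Geometric mean = √(0.5900 × 0.6700) = 0.6287.
HTMT = 0.2167 / 0.6287 = 0.345.

0.345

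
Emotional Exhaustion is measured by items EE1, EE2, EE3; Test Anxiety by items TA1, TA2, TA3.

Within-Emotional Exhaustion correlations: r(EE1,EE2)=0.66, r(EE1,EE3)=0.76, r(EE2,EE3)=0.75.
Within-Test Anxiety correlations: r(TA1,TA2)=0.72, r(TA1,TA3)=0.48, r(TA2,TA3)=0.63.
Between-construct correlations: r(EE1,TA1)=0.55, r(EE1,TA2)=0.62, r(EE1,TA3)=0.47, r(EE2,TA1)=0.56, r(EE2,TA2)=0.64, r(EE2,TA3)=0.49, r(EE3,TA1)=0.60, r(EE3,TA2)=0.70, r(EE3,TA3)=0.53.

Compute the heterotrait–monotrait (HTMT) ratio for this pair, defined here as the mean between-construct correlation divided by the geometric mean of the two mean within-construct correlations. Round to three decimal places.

Between-construct mean = 5.16/9 = 0.5733.
Mean within-EE = 2.17/3 = 0.7233; mean within-TA = 1.83/3 = 0.6100.
Geometric mean = √(0.7233 × 0.6100) = 0.6642.
HTMT = 0.5733 / 0.6642 = 0.863.

0.863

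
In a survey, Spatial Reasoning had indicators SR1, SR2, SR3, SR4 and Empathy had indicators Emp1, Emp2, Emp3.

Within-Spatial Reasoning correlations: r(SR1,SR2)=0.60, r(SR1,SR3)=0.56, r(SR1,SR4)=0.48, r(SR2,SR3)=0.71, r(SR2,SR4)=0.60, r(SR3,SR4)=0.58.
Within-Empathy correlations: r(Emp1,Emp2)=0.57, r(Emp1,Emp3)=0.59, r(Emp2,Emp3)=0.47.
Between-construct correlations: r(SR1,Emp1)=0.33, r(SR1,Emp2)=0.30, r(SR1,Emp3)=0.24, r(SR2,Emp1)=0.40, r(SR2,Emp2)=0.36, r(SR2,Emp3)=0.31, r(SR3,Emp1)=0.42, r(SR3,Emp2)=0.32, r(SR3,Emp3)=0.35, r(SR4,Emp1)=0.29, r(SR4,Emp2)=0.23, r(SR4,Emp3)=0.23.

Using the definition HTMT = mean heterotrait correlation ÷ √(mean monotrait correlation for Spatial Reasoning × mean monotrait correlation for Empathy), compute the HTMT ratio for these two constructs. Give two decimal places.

0.56

Mean heterotrait r = 3.78/12 = 0.3150.
Mean within-SR = 3.53/6 = 0.5883; mean within-Emp = 1.63/3 = 0.5433.
Geometric mean = √(0.5883 × 0.5433) = 0.5654.
HTMT = 0.3150 / 0.5654 = 0.56.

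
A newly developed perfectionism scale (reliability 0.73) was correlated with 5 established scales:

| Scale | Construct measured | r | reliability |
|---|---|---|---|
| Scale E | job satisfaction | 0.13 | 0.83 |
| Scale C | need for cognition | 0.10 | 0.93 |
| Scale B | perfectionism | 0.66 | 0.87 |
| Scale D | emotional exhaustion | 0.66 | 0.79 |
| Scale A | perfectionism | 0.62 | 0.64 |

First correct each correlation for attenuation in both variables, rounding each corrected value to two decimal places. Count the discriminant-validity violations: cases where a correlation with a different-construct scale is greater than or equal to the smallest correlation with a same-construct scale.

Disattenuated r (r / √(r_scale · r_new)):
  Scale E (disc): 0.13 / √(0.83·0.73) = 0.17
  Scale C (disc): 0.10 / √(0.93·0.73) = 0.12
  Scale B (conv): 0.66 / √(0.87·0.73) = 0.83
  Scale D (disc): 0.66 / √(0.79·0.73) = 0.87
  Scale A (conv): 0.62 / √(0.64·0.73) = 0.91
Smallest convergent = 0.83. Discriminant values: 0.17, 0.12, 0.87; count ≥ 0.83 → 1.

1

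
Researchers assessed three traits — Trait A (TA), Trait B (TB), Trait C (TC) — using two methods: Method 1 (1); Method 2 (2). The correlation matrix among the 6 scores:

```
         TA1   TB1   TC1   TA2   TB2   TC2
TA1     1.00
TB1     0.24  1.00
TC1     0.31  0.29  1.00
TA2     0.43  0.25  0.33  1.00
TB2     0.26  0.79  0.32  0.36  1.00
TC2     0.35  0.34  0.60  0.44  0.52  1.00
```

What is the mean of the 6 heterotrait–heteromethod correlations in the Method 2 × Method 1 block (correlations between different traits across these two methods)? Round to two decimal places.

0.31

HTHM values (method 2 × method 1): 0.25, 0.33, 0.26, 0.32, 0.35, 0.34; mean = 1.85/6 = 0.31.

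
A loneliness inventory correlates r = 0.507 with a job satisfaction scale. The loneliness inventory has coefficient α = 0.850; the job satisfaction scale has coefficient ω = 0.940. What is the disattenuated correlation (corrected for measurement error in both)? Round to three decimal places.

r_true = r_obs / √(r_xx · r_yy) = 0.507 / √(0.850 × 0.940) = 0.507 / √0.799000 = 0.507 / 0.8939 ≈ 0.567.

0.567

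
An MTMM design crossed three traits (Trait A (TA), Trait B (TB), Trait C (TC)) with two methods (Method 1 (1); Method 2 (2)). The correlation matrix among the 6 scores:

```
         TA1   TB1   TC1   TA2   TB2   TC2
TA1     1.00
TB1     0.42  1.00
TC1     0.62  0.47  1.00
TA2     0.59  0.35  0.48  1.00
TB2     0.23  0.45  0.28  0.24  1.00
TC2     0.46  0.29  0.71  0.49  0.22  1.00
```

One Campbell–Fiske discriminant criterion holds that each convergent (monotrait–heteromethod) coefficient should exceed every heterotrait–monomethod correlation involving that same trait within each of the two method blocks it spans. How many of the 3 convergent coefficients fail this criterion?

Each convergent coefficient versus the relevant comparison correlations:
TA (methods 1·2): 0.59 vs {0.42, 0.24, 0.62, 0.49} → fail.
TB (methods 1·2): 0.45 vs {0.42, 0.24, 0.47, 0.22} → fail.
TC (methods 1·2): 0.71 vs {0.62, 0.49, 0.47, 0.22} → pass.
2 of 3 fail.

2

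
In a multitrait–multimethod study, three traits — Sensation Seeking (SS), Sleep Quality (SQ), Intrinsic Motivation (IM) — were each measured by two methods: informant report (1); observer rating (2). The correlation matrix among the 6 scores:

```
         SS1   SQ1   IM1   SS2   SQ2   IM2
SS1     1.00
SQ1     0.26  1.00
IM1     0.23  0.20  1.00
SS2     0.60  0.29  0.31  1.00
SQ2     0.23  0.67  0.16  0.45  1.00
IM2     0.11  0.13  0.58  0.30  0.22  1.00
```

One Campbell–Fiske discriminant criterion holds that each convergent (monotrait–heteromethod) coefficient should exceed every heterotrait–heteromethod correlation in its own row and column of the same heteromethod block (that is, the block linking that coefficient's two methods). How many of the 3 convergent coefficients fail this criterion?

Convergent coefficients and their comparison sets:
SS (methods 1·2): 0.60 vs {0.23, 0.29, 0.11, 0.31} → pass.
SQ (methods 1·2): 0.67 vs {0.29, 0.23, 0.13, 0.16} → pass.
IM (methods 1·2): 0.58 vs {0.31, 0.11, 0.16, 0.13} → pass.
0 of 3 fail.

0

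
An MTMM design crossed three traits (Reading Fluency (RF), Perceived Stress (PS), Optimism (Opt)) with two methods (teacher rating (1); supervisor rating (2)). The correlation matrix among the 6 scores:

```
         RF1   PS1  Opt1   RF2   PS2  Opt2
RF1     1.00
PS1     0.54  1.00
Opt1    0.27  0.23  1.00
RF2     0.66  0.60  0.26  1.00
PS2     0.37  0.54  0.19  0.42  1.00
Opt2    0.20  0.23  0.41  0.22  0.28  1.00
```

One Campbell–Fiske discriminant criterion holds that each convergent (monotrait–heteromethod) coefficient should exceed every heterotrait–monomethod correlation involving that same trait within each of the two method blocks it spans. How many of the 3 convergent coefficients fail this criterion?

1

Each convergent coefficient versus the relevant comparison correlations:
RF (methods 1·2): 0.66 vs {0.54, 0.42, 0.27, 0.22} → pass.
PS (methods 1·2): 0.54 vs {0.54, 0.42, 0.23, 0.28} → fail.
Opt (methods 1·2): 0.41 vs {0.27, 0.22, 0.23, 0.28} → pass.
1 of 3 fail.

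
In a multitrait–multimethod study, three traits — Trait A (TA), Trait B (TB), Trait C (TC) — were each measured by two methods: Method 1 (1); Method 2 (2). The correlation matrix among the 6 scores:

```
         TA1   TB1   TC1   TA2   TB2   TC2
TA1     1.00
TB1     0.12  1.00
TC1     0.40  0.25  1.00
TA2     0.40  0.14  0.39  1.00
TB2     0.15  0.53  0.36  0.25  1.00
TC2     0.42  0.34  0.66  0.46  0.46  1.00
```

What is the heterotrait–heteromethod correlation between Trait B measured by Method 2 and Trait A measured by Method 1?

0.15

Different traits and methods: r(TB2, TA1) = 0.15.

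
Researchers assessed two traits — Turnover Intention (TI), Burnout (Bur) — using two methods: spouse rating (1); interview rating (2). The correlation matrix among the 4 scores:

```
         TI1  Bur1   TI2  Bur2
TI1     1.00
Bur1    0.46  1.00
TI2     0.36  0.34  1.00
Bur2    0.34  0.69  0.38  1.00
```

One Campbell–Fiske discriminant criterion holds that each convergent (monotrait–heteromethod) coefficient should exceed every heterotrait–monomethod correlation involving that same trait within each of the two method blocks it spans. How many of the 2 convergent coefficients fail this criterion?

1

Convergent coefficients and their comparison sets:
TI (methods 1·2): 0.36 vs {0.46, 0.38} → fail.
Bur (methods 1·2): 0.69 vs {0.46, 0.38} → pass.
1 of 2 fail.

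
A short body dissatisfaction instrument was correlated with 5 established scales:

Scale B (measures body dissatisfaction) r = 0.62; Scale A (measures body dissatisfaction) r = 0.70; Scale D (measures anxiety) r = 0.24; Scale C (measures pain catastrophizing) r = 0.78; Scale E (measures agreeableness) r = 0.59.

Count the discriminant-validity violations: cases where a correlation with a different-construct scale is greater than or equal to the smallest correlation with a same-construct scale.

1

Convergent (same construct = body dissatisfaction): Scale B, Scale A.
Smallest convergent = 0.62. Discriminant values: 0.24, 0.78, 0.59; count ≥ 0.62 → 1.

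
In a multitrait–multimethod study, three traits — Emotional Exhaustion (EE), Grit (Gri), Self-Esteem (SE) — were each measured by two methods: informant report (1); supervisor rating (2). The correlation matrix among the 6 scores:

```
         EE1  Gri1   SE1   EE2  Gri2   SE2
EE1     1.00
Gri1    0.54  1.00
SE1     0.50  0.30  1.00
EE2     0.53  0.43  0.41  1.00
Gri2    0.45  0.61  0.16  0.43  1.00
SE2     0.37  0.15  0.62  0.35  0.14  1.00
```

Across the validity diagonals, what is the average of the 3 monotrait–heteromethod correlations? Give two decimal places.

Convergent values: 0.53, 0.61, 0.62; mean = 1.76/3 = 0.59.

0.59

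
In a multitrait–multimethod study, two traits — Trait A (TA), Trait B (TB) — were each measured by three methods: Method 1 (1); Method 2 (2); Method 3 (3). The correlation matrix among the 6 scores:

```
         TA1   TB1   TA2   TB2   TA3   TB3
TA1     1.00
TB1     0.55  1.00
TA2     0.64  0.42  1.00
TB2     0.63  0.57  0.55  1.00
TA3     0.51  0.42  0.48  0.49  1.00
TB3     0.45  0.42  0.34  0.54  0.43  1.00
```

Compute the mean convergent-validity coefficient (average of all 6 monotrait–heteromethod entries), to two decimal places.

Convergent values: 0.64, 0.51, 0.48, 0.57, 0.42, 0.54; mean = 3.16/6 = 0.53.

0.53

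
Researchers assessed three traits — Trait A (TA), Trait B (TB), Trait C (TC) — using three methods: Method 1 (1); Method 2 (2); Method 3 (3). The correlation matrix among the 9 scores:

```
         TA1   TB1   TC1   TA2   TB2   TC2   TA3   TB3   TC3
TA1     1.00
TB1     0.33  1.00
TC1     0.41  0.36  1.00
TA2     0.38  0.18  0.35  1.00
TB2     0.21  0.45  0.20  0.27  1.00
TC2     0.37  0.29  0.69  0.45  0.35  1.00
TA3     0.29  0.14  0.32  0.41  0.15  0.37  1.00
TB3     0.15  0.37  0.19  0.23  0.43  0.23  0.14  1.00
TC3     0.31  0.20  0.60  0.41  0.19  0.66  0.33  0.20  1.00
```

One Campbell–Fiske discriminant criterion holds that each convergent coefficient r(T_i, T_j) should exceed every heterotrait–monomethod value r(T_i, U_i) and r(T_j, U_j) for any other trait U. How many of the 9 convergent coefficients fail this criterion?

3

Each convergent coefficient versus the relevant comparison correlations:
TA (methods 1·2): 0.38 vs {0.33, 0.27, 0.41, 0.45} → fail.
TA (methods 1·3): 0.29 vs {0.33, 0.14, 0.41, 0.33} → fail.
TA (methods 2·3): 0.41 vs {0.27, 0.14, 0.45, 0.33} → fail.
TB (methods 1·2): 0.45 vs {0.33, 0.27, 0.36, 0.35} → pass.
TB (methods 1·3): 0.37 vs {0.33, 0.14, 0.36, 0.20} → pass.
TB (methods 2·3): 0.43 vs {0.27, 0.14, 0.35, 0.20} → pass.
TC (methods 1·2): 0.69 vs {0.41, 0.45, 0.36, 0.35} → pass.
TC (methods 1·3): 0.60 vs {0.41, 0.33, 0.36, 0.20} → pass.
TC (methods 2·3): 0.66 vs {0.45, 0.33, 0.35, 0.20} → pass.
3 of 9 fail.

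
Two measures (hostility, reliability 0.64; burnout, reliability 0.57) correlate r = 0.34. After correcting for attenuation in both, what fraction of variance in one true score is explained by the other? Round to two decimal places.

Disattenuated r = 0.34 / √(0.64 × 0.57) = 0.34 / 0.6040 = 0.5629.
Shared true-score variance = 0.5629² = 0.3169 ≈ 0.32.

0.32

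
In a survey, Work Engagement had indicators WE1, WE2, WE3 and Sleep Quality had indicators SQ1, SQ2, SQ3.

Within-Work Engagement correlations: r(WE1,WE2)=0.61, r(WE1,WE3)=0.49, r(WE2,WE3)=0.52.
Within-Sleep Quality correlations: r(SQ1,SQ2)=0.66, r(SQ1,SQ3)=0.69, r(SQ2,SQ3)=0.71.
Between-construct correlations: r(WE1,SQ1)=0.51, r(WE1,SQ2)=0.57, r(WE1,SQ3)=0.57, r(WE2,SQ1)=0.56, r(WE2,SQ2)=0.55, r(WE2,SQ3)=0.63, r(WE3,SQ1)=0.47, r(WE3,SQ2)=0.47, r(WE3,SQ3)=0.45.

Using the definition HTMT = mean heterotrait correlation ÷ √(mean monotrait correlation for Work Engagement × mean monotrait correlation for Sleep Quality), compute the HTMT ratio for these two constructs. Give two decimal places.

Mean between = 4.78/9 = 0.5311.
Mean within-WE = 1.62/3 = 0.5400; mean within-SQ = 2.06/3 = 0.6867.
Geometric mean = √(0.5400 × 0.6867) = 0.6089.
HTMT = 0.5311 / 0.6089 = 0.87.

0.87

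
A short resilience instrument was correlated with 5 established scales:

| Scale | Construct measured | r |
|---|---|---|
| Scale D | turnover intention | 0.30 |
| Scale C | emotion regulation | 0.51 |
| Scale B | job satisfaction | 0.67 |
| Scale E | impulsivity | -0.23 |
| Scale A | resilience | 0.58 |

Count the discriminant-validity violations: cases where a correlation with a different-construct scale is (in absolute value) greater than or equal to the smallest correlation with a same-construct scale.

1

Convergent (same construct = resilience): Scale A.
Smallest convergent = 0.58. Discriminant |r|: 0.30, 0.51, 0.67, 0.23; count ≥ 0.58 → 1.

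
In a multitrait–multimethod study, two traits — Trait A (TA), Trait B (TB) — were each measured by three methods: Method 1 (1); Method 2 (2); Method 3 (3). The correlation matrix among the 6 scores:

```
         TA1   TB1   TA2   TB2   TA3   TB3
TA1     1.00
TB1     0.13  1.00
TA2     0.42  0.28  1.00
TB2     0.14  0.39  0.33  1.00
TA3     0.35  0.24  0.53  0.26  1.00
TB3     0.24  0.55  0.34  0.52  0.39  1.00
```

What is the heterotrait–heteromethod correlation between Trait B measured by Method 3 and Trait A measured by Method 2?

0.34

Different traits and methods: r(TB3, TA2) = 0.34.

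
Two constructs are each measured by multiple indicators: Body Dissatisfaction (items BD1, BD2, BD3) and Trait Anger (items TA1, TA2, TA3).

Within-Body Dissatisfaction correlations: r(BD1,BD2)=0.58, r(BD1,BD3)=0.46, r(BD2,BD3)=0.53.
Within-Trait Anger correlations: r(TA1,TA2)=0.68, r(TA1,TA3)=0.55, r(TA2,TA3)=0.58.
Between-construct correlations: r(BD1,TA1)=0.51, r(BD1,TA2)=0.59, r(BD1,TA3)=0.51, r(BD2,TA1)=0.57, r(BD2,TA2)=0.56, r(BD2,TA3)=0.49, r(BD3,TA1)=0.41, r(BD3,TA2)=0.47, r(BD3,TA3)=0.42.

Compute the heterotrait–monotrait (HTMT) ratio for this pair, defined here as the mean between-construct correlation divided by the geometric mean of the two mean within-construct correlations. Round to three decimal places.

0.896

Between-construct mean = 4.53/9 = 0.5033.
Mean within-BD = 1.57/3 = 0.5233; mean within-TA = 1.81/3 = 0.6033.
Geometric mean = √(0.5233 × 0.6033) = 0.5619.
HTMT = 0.5033 / 0.5619 = 0.896.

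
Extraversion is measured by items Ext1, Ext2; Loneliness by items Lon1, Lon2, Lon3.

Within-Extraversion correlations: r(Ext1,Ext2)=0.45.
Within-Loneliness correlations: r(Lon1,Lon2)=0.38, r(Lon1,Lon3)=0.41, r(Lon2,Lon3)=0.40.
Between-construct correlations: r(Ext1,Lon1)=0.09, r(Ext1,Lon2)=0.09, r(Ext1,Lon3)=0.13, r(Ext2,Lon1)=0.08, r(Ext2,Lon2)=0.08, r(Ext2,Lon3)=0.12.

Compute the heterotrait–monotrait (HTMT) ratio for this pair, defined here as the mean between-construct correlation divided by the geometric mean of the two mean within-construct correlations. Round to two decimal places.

0.23

Mean heterotrait r = 0.59/6 = 0.0983.
Mean within-Ext = 0.45/1 = 0.4500; mean within-Lon = 1.19/3 = 0.3967.
Geometric mean = √(0.4500 × 0.3967) = 0.4225.
HTMT = 0.0983 / 0.4225 = 0.23.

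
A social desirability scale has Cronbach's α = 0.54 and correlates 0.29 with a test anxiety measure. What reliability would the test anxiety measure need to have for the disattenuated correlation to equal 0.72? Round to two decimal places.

r_true = r_obs / √(r_xx · r_yy) ⇒ 0.72 = 0.29 / √(0.54 · r_yy).
√(0.54 · r_yy) = 0.29 / 0.72 = 0.4028; 0.54 · r_yy = 0.1622; r_yy = 0.1622 / 0.54 ≈ 0.30.

0.30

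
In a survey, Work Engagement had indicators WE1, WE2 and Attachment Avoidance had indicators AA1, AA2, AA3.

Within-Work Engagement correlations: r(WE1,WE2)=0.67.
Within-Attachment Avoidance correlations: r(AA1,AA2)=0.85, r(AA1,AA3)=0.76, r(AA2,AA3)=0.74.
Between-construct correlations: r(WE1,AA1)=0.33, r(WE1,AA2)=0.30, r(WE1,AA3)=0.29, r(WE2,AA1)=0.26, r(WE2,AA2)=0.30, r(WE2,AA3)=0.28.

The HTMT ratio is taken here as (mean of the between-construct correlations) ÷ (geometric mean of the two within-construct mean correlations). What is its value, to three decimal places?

0.405

Mean heterotrait r = 1.76/6 = 0.2933.
Mean within-WE = 0.67/1 = 0.6700; mean within-AA = 2.35/3 = 0.7833.
Geometric mean = √(0.6700 × 0.7833) = 0.7244.
HTMT = 0.2933 / 0.7244 = 0.405.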